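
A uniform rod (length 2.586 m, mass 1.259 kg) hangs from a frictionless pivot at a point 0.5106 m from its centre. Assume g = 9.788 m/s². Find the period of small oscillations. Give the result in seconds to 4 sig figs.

For a physical pendulum T = 2π√(I/(mgd)), with d = 0.51060 m from pivot to centre of mass.
I_cm = mL²/12 = 1.259 × 2.586²/12 = 0.70162 kg·m²; I = I_cm + md² = 0.70162 + 1.259 × 0.51060² = 1.0299 kg·m².
T = 2π√(1.0299/(1.259 × 9.788 × 0.51060)) = 2.542 s.

2.542 s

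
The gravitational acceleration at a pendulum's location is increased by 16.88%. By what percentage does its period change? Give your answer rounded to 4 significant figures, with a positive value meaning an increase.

-7.503%

T ∝ 1/√g, so T'/T = 1/√(1.1688) = 0.92497.
Percentage change in T = (0.92497 − 1) × 100% = -7.503%.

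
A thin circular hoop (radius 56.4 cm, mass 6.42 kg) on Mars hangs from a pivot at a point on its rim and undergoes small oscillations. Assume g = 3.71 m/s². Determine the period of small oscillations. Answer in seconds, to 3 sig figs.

I_cm = mr² = 2.042 kg·m². The pivot is at distance d = 0.564 m from the centre of mass.
By the parallel-axis theorem, I = I_cm + md² = 2.042 + 2.042 = 4.084 kg·m².
T = 2π√(I/(mgd)) = 2π√(4.084/(6.42 × 3.71 × 0.564)) = 3.46 s.

3.46 s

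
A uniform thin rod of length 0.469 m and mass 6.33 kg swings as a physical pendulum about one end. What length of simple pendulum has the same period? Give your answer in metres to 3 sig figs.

0.313 m

The equivalent simple-pendulum length is L_eq = I/(md), where I is about the pivot and d = 0.2345 m.
I_cm = (1/12)mL² = 0.1160 kg·m², so I = I_cm + md² = 0.1160 + 0.3481 = 0.4641 kg·m².
L_eq = 0.4641/(6.33 × 0.2345) = 0.313 m.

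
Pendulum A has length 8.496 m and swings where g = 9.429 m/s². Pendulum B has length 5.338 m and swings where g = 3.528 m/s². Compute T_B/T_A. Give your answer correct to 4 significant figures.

T = 2π√(L/g), so T_B/T_A = √((L_B/g_B)/(L_A/g_A)) = √((5.338/3.528)/(8.496/9.429)) = 1.296.

1.296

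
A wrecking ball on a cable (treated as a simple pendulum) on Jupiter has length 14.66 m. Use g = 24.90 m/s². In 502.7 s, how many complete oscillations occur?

T = 2π√(L/g) = 2π√(14.66/24.90) = 4.8211 s.
Number of complete oscillations = ⌊502.7/4.8211⌋ = ⌊104.27⌋ = 104.

104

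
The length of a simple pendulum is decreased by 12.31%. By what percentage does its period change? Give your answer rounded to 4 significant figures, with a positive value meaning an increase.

T ∝ √L, so T'/T = √(0.87690) = 0.93643.
Percentage change in T = (0.93643 − 1) × 100% = -6.357%.

-6.357%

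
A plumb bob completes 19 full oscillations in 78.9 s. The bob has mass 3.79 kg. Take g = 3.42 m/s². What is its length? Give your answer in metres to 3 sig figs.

1.49 m

T = 78.9/19 = 4.153 s.
From T = 2π√(L/g), L = gT²/(4π²) = 3.42 × 4.153²/(4π²) = 1.49 m.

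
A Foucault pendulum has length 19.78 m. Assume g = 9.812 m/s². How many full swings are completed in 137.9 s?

15

T = 2π√(L/g) = 2π√(19.78/9.812) = 8.9210 s.
Number of complete oscillations = ⌊137.9/8.9210⌋ = ⌊15.458⌋ = 15.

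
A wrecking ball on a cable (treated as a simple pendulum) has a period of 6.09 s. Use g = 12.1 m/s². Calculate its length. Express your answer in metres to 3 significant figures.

11.4 m

From T = 2π√(L/g), L = gT²/(4π²) = 12.1 × 6.090²/(4π²) = 11.4 m.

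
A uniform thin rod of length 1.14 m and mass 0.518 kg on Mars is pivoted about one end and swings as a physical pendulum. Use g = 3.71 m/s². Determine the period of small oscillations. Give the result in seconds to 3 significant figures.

2.84 s

For a physical pendulum T = 2π√(I/(mgd)), with d = 0.5700 m from pivot to centre of mass.
I_cm = mL²/12 = 0.518 × 1.14²/12 = 0.05610 kg·m²; I = I_cm + md² = 0.05610 + 0.518 × 0.5700² = 0.2244 kg·m².
T = 2π√(0.2244/(0.518 × 3.71 × 0.5700)) = 2.84 s.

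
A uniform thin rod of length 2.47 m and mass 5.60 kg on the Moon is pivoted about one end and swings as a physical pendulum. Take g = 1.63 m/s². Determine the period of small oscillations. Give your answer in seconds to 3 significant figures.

For a physical pendulum T = 2π√(I/(mgd)), with d = 1.235 m from pivot to centre of mass.
I_cm = mL²/12 = 5.60 × 2.47²/12 = 2.847 kg·m²; I = I_cm + md² = 2.847 + 5.60 × 1.235² = 11.39 kg·m².
T = 2π√(11.39/(5.60 × 1.63 × 1.235)) = 6.32 s.

6.32 s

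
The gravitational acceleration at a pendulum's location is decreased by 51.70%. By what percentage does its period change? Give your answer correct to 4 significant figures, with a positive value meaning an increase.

T ∝ 1/√g, so T'/T = 1/√(0.48300) = 1.4389.
Percentage change in T = (1.4389 − 1) × 100% = 43.89%.

43.89%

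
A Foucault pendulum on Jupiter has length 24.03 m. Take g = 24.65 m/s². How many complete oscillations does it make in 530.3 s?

T = 2π√(L/g) = 2π√(24.03/24.65) = 6.2037 s.
Number of complete oscillations = ⌊530.3/6.2037⌋ = ⌊85.482⌋ = 85.

85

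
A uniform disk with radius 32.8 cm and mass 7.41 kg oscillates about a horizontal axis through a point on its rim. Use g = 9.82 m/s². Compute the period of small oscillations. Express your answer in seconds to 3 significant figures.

I_cm = ½mr² = 0.3986 kg·m². The pivot is at distance d = 0.328 m from the centre of mass.
By the parallel-axis theorem, I = I_cm + md² = 0.3986 + 0.7972 = 1.196 kg·m².
T = 2π√(I/(mgd)) = 2π√(1.196/(7.41 × 9.82 × 0.328)) = 1.41 s.

1.41 s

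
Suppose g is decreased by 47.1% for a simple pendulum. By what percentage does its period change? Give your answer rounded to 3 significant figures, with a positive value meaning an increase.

37.5%

T ∝ 1/√g, so T'/T = 1/√(0.5290) = 1.375.
Percentage change in T = (1.375 − 1) × 100% = 37.5%.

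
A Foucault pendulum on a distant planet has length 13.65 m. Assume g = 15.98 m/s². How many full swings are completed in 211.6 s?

T = 2π√(L/g) = 2π√(13.65/15.98) = 5.8071 s.
Number of complete oscillations = ⌊211.6/5.8071⌋ = ⌊36.438⌋ = 36.

36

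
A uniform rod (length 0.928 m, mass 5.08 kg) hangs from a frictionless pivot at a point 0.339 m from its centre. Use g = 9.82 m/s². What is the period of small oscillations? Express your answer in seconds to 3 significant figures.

For a physical pendulum T = 2π√(I/(mgd)), with d = 0.3390 m from pivot to centre of mass.
I_cm = mL²/12 = 5.08 × 0.928²/12 = 0.3646 kg·m²; I = I_cm + md² = 0.3646 + 5.08 × 0.3390² = 0.9484 kg·m².
T = 2π√(0.9484/(5.08 × 9.82 × 0.3390)) = 1.49 s.

1.49 s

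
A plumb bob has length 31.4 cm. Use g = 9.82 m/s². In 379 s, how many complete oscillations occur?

T = 2π√(L/g) = 2π√(0.314/9.82) = 1.124 s.
Number of complete oscillations = ⌊379/1.124⌋ = ⌊337.3⌋ = 337.

337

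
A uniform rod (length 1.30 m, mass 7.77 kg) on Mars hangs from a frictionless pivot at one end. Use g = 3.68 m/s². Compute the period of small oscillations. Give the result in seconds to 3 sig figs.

For a physical pendulum T = 2π√(I/(mgd)), with d = 0.6500 m from pivot to centre of mass.
I_cm = mL²/12 = 7.77 × 1.30²/12 = 1.094 kg·m²; I = I_cm + md² = 1.094 + 7.77 × 0.6500² = 4.377 kg·m².
T = 2π√(4.377/(7.77 × 3.68 × 0.6500)) = 3.05 s.

3.05 s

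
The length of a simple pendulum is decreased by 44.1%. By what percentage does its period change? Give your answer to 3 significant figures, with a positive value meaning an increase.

-25.2%

T ∝ √L, so T'/T = √(0.5590) = 0.7477.
Percentage change in T = (0.7477 − 1) × 100% = -25.2%.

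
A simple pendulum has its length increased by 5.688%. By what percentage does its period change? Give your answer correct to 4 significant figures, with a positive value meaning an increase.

T ∝ √L, so T'/T = √(1.0569) = 1.0280.
Percentage change in T = (1.0280 − 1) × 100% = 2.805%.

2.805%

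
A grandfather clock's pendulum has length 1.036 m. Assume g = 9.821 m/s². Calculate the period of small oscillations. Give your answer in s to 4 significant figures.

T = 2π√(L/g) = 2π√(1.036/9.821) = 2π × 0.32479 = 2.041 s.

2.041 s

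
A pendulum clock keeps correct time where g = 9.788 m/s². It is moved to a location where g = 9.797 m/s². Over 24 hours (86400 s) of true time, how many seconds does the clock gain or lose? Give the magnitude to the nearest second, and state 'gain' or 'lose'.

gain 40 s

The clock's period scales as T ∝ 1/√g, so T'/T = √(9.788/9.797) = 0.999541.
In 86400 s of true time the clock registers 86400/0.999541 = 86439.7 s, so it gains 40 s.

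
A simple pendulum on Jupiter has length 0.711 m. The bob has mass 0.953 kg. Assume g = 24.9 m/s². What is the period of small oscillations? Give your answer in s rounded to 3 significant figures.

1.06 s

T = 2π√(L/g) = 2π√(0.711/24.9) = 2π × 0.1690 = 1.06 s.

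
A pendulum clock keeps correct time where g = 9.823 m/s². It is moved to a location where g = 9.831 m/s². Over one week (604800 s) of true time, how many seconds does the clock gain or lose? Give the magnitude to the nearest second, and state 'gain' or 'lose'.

The clock's period scales as T ∝ 1/√g, so T'/T = √(9.823/9.831) = 0.999593.
In 604800 s of true time the clock registers 604800/0.999593 = 605046.2 s, so it gains 246 s.

gain 246 s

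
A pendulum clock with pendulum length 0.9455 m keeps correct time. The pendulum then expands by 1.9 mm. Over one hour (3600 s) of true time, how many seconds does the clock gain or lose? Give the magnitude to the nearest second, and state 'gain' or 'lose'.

lose 4 s

T ∝ √L, so T'/T = √(0.94740/0.9455) = 1.00100.
In 3600 s of true time the clock registers 3600/1.00100 = 3596.4 s, so it loses 4 s.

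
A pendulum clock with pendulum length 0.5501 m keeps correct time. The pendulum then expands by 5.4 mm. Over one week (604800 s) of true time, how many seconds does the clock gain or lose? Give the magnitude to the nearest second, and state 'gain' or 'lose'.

lose 2947 s

T ∝ √L, so T'/T = √(0.55550/0.5501) = 1.00490.
In 604800 s of true time the clock registers 604800/1.00490 = 601853.2 s, so it loses 2947 s.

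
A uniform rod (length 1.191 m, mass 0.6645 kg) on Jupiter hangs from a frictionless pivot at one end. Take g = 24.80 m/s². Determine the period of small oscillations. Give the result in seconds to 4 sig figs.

1.124 s

For a physical pendulum T = 2π√(I/(mgd)), with d = 0.59550 m from pivot to centre of mass.
I_cm = mL²/12 = 0.6645 × 1.191²/12 = 0.078548 kg·m²; I = I_cm + md² = 0.078548 + 0.6645 × 0.59550² = 0.31419 kg·m².
T = 2π√(0.31419/(0.6645 × 24.80 × 0.59550)) = 1.124 s.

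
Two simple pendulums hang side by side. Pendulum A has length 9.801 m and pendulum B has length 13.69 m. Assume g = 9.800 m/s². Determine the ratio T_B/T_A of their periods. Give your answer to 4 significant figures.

T ∝ √L, so T_B/T_A = √(L_B/L_A) = √(13.69/9.801) = 1.182.

1.182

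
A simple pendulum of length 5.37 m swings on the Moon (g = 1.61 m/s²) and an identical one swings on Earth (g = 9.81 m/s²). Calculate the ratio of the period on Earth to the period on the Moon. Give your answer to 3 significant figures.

T ∝ 1/√g, so T₂/T₁ = √(g₁/g₂) = √(1.61/9.81) = 0.405.

0.405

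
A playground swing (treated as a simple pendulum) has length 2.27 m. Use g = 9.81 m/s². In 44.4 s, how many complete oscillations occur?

T = 2π√(L/g) = 2π√(2.27/9.81) = 3.022 s.
Number of complete oscillations = ⌊44.4/3.022⌋ = ⌊14.69⌋ = 14.

14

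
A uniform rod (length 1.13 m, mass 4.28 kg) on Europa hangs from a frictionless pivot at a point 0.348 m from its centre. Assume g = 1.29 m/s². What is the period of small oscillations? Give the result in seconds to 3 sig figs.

For a physical pendulum T = 2π√(I/(mgd)), with d = 0.3480 m from pivot to centre of mass.
I_cm = mL²/12 = 4.28 × 1.13²/12 = 0.4554 kg·m²; I = I_cm + md² = 0.4554 + 4.28 × 0.3480² = 0.9738 kg·m².
T = 2π√(0.9738/(4.28 × 1.29 × 0.3480)) = 4.47 s.

4.47 s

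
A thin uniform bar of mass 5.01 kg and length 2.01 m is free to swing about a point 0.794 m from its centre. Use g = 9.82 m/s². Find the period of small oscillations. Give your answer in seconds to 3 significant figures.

2.21 s

For a physical pendulum T = 2π√(I/(mgd)), with d = 0.7940 m from pivot to centre of mass.
I_cm = mL²/12 = 5.01 × 2.01²/12 = 1.687 kg·m²; I = I_cm + md² = 1.687 + 5.01 × 0.7940² = 4.845 kg·m².
T = 2π√(4.845/(5.01 × 9.82 × 0.7940)) = 2.21 s.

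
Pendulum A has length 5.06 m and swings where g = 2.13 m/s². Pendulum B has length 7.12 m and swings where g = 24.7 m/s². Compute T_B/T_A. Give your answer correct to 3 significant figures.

T = 2π√(L/g), so T_B/T_A = √((L_B/g_B)/(L_A/g_A)) = √((7.12/24.7)/(5.06/2.13)) = 0.348.

0.348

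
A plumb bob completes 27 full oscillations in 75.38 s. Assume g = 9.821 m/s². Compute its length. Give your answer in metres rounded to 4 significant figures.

T = 75.38/27 = 2.7919 s.
From T = 2π√(L/g), L = gT²/(4π²) = 9.821 × 2.7919²/(4π²) = 1.939 m.

1.939 m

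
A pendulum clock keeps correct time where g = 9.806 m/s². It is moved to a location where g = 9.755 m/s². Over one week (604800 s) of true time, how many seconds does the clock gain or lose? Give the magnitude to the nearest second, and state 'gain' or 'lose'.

lose 1575 s

The clock's period scales as T ∝ 1/√g, so T'/T = √(9.806/9.755) = 1.00261.
In 604800 s of true time the clock registers 604800/1.00261 = 603225.2 s, so it loses 1575 s.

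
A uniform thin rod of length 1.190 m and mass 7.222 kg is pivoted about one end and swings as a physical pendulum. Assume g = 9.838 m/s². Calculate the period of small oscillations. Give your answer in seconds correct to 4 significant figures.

For a physical pendulum T = 2π√(I/(mgd)), with d = 0.59500 m from pivot to centre of mass.
I_cm = mL²/12 = 7.222 × 1.190²/12 = 0.85226 kg·m²; I = I_cm + md² = 0.85226 + 7.222 × 0.59500² = 3.4090 kg·m².
T = 2π√(3.4090/(7.222 × 9.838 × 0.59500)) = 1.784 s.

1.784 s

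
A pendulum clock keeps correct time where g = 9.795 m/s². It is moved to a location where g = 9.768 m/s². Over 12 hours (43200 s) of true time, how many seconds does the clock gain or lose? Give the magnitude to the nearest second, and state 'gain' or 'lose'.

The clock's period scales as T ∝ 1/√g, so T'/T = √(9.795/9.768) = 1.00138.
In 43200 s of true time the clock registers 43200/1.00138 = 43140.4 s, so it loses 60 s.

lose 60 s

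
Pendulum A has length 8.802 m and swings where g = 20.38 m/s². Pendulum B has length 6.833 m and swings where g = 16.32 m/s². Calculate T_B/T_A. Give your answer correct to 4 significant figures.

T = 2π√(L/g), so T_B/T_A = √((L_B/g_B)/(L_A/g_A)) = √((6.833/16.32)/(8.802/20.38)) = 0.9846.

0.9846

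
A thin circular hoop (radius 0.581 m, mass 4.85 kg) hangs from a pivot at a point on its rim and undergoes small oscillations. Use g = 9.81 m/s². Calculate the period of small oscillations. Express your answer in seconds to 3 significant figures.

I_cm = mr² = 1.637 kg·m². The pivot is at distance d = 0.581 m from the centre of mass.
By the parallel-axis theorem, I = I_cm + md² = 1.637 + 1.637 = 3.274 kg·m².
T = 2π√(I/(mgd)) = 2π√(3.274/(4.85 × 9.81 × 0.581)) = 2.16 s.

2.16 s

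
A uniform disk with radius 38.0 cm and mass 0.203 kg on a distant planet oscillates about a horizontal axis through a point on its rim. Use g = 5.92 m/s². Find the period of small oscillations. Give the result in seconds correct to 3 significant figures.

1.95 s

I_cm = ½mr² = 0.01466 kg·m². The pivot is at distance d = 0.380 m from the centre of mass.
By the parallel-axis theorem, I = I_cm + md² = 0.01466 + 0.02931 = 0.04397 kg·m².
T = 2π√(I/(mgd)) = 2π√(0.04397/(0.203 × 5.92 × 0.380)) = 1.95 s.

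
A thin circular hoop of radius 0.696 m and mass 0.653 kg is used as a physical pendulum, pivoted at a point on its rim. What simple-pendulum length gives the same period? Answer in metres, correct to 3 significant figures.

1.39 m

The equivalent simple-pendulum length is L_eq = I/(md), where I is about the pivot and d = 0.6960 m.
I_cm = mR² = 0.3163 kg·m², so I = I_cm + md² = 0.3163 + 0.3163 = 0.6326 kg·m².
L_eq = 0.6326/(0.653 × 0.6960) = 1.39 m.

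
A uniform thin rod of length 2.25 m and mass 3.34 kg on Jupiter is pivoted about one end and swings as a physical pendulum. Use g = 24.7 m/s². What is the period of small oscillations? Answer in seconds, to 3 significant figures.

For a physical pendulum T = 2π√(I/(mgd)), with d = 1.125 m from pivot to centre of mass.
I_cm = mL²/12 = 3.34 × 2.25²/12 = 1.409 kg·m²; I = I_cm + md² = 1.409 + 3.34 × 1.125² = 5.636 kg·m².
T = 2π√(5.636/(3.34 × 24.7 × 1.125)) = 1.55 s.

1.55 s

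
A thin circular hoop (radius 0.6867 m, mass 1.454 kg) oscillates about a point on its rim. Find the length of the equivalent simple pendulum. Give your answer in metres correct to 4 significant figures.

1.373 m

The equivalent simple-pendulum length is L_eq = I/(md), where I is about the pivot and d = 0.68670 m.
I_cm = mR² = 0.68564 kg·m², so I = I_cm + md² = 0.68564 + 0.68564 = 1.3713 kg·m².
L_eq = 1.3713/(1.454 × 0.68670) = 1.373 m.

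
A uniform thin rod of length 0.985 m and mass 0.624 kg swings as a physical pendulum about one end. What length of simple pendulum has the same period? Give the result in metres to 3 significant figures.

The equivalent simple-pendulum length is L_eq = I/(md), where I is about the pivot and d = 0.4925 m.
I_cm = (1/12)mL² = 0.05045 kg·m², so I = I_cm + md² = 0.05045 + 0.1514 = 0.2018 kg·m².
L_eq = 0.2018/(0.624 × 0.4925) = 0.657 m.

0.657 m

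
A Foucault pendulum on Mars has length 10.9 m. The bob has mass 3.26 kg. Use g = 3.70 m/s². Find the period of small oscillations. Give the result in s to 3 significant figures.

T = 2π√(L/g) = 2π√(10.9/3.70) = 2π × 1.716 = 10.8 s.

10.8 s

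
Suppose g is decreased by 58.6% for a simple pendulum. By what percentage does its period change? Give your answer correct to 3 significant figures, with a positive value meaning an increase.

55.4%

T ∝ 1/√g, so T'/T = 1/√(0.4140) = 1.554.
Percentage change in T = (1.554 − 1) × 100% = 55.4%.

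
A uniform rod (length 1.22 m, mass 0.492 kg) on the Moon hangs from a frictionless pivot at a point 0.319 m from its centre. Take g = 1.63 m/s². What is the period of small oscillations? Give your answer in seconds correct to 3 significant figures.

For a physical pendulum T = 2π√(I/(mgd)), with d = 0.3190 m from pivot to centre of mass.
I_cm = mL²/12 = 0.492 × 1.22²/12 = 0.06102 kg·m²; I = I_cm + md² = 0.06102 + 0.492 × 0.3190² = 0.1111 kg·m².
T = 2π√(0.1111/(0.492 × 1.63 × 0.3190)) = 4.14 s.

4.14 s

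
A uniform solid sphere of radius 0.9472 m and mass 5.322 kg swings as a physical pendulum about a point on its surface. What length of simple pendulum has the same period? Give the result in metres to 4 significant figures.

1.326 m

The equivalent simple-pendulum length is L_eq = I/(md), where I is about the pivot and d = 0.94720 m.
I_cm = (2/5)mR² = 1.9099 kg·m², so I = I_cm + md² = 1.9099 + 4.7748 = 6.6848 kg·m².
L_eq = 6.6848/(5.322 × 0.94720) = 1.326 m.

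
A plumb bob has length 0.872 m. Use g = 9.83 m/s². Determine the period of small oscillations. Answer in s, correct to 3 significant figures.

T = 2π√(L/g) = 2π√(0.872/9.83) = 2π × 0.2978 = 1.87 s.

1.87 s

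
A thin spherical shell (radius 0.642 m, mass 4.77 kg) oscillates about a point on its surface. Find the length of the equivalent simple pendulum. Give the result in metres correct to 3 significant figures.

1.07 m

The equivalent simple-pendulum length is L_eq = I/(md), where I is about the pivot and d = 0.6420 m.
I_cm = (2/3)mR² = 1.311 kg·m², so I = I_cm + md² = 1.311 + 1.966 = 3.277 kg·m².
L_eq = 3.277/(4.77 × 0.6420) = 1.07 m.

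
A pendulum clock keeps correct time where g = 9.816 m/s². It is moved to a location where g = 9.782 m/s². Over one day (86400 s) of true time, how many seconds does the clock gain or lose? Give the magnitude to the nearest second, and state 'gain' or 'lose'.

lose 150 s

The clock's period scales as T ∝ 1/√g, so T'/T = √(9.816/9.782) = 1.00174.
In 86400 s of true time the clock registers 86400/1.00174 = 86250.2 s, so it loses 150 s.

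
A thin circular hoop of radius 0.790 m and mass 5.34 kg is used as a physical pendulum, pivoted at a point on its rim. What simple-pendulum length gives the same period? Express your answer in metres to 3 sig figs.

1.58 m

The equivalent simple-pendulum length is L_eq = I/(md), where I is about the pivot and d = 0.7900 m.
I_cm = mR² = 3.333 kg·m², so I = I_cm + md² = 3.333 + 3.333 = 6.665 kg·m².
L_eq = 6.665/(5.34 × 0.7900) = 1.58 m.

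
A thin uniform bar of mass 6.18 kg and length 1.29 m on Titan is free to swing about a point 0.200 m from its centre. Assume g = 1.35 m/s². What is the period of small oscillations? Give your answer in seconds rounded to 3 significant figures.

5.11 s

For a physical pendulum T = 2π√(I/(mgd)), with d = 0.2000 m from pivot to centre of mass.
I_cm = mL²/12 = 6.18 × 1.29²/12 = 0.8570 kg·m²; I = I_cm + md² = 0.8570 + 6.18 × 0.2000² = 1.104 kg·m².
T = 2π√(1.104/(6.18 × 1.35 × 0.2000)) = 5.11 s.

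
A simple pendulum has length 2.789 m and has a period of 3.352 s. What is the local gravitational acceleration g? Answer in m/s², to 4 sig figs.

From T = 2π√(L/g), g = 4π²L/T² = 4π² × 2.789/3.3520² = 9.799 m/s².

9.799 m/s²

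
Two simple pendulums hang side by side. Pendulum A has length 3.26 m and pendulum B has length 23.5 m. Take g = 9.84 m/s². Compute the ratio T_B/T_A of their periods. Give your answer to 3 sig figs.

T ∝ √L, so T_B/T_A = √(L_B/L_A) = √(23.5/3.26) = 2.68.

2.68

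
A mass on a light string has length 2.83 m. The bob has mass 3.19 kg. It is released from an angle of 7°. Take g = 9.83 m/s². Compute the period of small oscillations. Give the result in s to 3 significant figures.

3.37 s

T = 2π√(L/g) = 2π√(2.83/9.83) = 2π × 0.5366 = 3.37 s.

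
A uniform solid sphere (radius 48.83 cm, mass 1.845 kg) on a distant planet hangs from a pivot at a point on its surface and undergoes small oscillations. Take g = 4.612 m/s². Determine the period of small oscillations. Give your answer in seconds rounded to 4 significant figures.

2.419 s

I_cm = (2/5)mr² = 0.17597 kg·m². The pivot is at distance d = 0.4883 m from the centre of mass.
By the parallel-axis theorem, I = I_cm + md² = 0.17597 + 0.43992 = 0.61588 kg·m².
T = 2π√(I/(mgd)) = 2π√(0.61588/(1.845 × 4.612 × 0.4883)) = 2.419 s.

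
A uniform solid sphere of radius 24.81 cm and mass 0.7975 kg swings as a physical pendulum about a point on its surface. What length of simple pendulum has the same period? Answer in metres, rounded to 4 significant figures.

0.3473 m

The equivalent simple-pendulum length is L_eq = I/(md), where I is about the pivot and d = 0.24810 m.
I_cm = (2/5)mR² = 0.019636 kg·m², so I = I_cm + md² = 0.019636 + 0.049089 = 0.068725 kg·m².
L_eq = 0.068725/(0.7975 × 0.24810) = 0.3473 m.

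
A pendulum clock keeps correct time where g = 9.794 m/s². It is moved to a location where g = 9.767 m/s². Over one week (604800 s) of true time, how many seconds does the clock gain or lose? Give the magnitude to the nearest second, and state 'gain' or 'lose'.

The clock's period scales as T ∝ 1/√g, so T'/T = √(9.794/9.767) = 1.00138.
In 604800 s of true time the clock registers 604800/1.00138 = 603965.8 s, so it loses 834 s.

lose 834 s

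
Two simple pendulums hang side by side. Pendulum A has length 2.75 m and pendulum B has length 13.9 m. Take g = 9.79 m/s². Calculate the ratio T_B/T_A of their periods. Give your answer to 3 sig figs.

T ∝ √L, so T_B/T_A = √(L_B/L_A) = √(13.9/2.75) = 2.25.

2.25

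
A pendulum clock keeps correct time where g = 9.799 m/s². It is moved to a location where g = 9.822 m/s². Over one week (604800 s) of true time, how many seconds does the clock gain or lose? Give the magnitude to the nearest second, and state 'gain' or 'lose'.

The clock's period scales as T ∝ 1/√g, so T'/T = √(9.799/9.822) = 0.998828.
In 604800 s of true time the clock registers 604800/0.998828 = 605509.4 s, so it gains 709 s.

gain 709 s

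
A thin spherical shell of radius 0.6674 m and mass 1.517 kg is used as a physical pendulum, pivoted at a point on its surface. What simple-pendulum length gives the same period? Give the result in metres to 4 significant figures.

The equivalent simple-pendulum length is L_eq = I/(md), where I is about the pivot and d = 0.66740 m.
I_cm = (2/3)mR² = 0.45047 kg·m², so I = I_cm + md² = 0.45047 + 0.67571 = 1.1262 kg·m².
L_eq = 1.1262/(1.517 × 0.66740) = 1.112 m.

1.112 m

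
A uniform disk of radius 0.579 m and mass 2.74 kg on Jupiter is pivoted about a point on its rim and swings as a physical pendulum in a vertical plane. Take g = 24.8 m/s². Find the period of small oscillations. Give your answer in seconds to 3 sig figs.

1.18 s

I_cm = ½mr² = 0.4593 kg·m². The pivot is at distance d = 0.579 m from the centre of mass.
By the parallel-axis theorem, I = I_cm + md² = 0.4593 + 0.9186 = 1.378 kg·m².
T = 2π√(I/(mgd)) = 2π√(1.378/(2.74 × 24.8 × 0.579)) = 1.18 s.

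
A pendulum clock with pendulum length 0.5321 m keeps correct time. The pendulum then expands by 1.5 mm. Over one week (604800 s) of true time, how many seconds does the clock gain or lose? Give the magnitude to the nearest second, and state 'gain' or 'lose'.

T ∝ √L, so T'/T = √(0.53360/0.5321) = 1.00141.
In 604800 s of true time the clock registers 604800/1.00141 = 603949.3 s, so it loses 851 s.

lose 851 s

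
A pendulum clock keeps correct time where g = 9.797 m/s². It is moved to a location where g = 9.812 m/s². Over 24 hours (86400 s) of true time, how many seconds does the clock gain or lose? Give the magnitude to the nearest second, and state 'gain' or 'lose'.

The clock's period scales as T ∝ 1/√g, so T'/T = √(9.797/9.812) = 0.999235.
In 86400 s of true time the clock registers 86400/0.999235 = 86466.1 s, so it gains 66 s.

gain 66 s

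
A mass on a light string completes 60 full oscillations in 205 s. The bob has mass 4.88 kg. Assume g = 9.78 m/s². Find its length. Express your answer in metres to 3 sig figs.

2.89 m

T = 205/60 = 3.417 s.
From T = 2π√(L/g), L = gT²/(4π²) = 9.78 × 3.417²/(4π²) = 2.89 m.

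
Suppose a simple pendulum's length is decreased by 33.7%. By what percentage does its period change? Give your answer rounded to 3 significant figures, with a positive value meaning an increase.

-18.6%

T ∝ √L, so T'/T = √(0.6630) = 0.8142.
Percentage change in T = (0.8142 − 1) × 100% = -18.6%.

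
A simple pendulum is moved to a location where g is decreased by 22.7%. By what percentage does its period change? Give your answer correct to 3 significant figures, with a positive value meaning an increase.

T ∝ 1/√g, so T'/T = 1/√(0.7730) = 1.137.
Percentage change in T = (1.137 − 1) × 100% = 13.7%.

13.7%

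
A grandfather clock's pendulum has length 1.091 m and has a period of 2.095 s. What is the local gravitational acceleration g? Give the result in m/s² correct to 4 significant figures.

From T = 2π√(L/g), g = 4π²L/T² = 4π² × 1.091/2.0950² = 9.813 m/s².

9.813 m/s²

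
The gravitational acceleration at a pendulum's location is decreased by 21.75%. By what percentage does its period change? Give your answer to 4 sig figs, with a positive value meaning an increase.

T ∝ 1/√g, so T'/T = 1/√(0.78250) = 1.1305.
Percentage change in T = (1.1305 − 1) × 100% = 13.05%.

13.05%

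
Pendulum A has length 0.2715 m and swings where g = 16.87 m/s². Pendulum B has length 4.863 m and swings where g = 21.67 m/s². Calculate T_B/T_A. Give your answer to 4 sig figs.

T = 2π√(L/g), so T_B/T_A = √((L_B/g_B)/(L_A/g_A)) = √((4.863/21.67)/(0.2715/16.87)) = 3.734.

3.734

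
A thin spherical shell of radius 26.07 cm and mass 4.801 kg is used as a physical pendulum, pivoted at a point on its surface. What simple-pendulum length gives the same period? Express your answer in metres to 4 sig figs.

0.4345 m

The equivalent simple-pendulum length is L_eq = I/(md), where I is about the pivot and d = 0.26070 m.
I_cm = (2/3)mR² = 0.21753 kg·m², so I = I_cm + md² = 0.21753 + 0.32630 = 0.54383 kg·m².
L_eq = 0.54383/(4.801 × 0.26070) = 0.4345 m.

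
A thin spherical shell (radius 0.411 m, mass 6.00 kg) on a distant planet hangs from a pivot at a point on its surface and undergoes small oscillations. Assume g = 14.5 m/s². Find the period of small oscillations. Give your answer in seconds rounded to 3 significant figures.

1.37 s

I_cm = (2/3)mr² = 0.6757 kg·m². The pivot is at distance d = 0.411 m from the centre of mass.
By the parallel-axis theorem, I = I_cm + md² = 0.6757 + 1.014 = 1.689 kg·m².
T = 2π√(I/(mgd)) = 2π√(1.689/(6.00 × 14.5 × 0.411)) = 1.37 s.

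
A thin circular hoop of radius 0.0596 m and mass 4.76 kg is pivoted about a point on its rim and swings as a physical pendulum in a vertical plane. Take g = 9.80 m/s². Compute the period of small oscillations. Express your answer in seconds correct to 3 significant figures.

I_cm = mr² = 0.01691 kg·m². The pivot is at distance d = 0.0596 m from the centre of mass.
By the parallel-axis theorem, I = I_cm + md² = 0.01691 + 0.01691 = 0.03382 kg·m².
T = 2π√(I/(mgd)) = 2π√(0.03382/(4.76 × 9.80 × 0.0596)) = 0.693 s.

0.693 s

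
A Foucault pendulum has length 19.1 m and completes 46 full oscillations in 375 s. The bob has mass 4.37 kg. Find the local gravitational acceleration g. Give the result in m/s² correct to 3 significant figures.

T = 375/46 = 8.152 s.
From T = 2π√(L/g), g = 4π²L/T² = 4π² × 19.1/8.152² = 11.3 m/s².

11.3 m/s²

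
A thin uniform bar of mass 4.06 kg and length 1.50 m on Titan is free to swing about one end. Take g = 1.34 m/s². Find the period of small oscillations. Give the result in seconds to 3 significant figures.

For a physical pendulum T = 2π√(I/(mgd)), with d = 0.7500 m from pivot to centre of mass.
I_cm = mL²/12 = 4.06 × 1.50²/12 = 0.7612 kg·m²; I = I_cm + md² = 0.7612 + 4.06 × 0.7500² = 3.045 kg·m².
T = 2π√(3.045/(4.06 × 1.34 × 0.7500)) = 5.43 s.

5.43 s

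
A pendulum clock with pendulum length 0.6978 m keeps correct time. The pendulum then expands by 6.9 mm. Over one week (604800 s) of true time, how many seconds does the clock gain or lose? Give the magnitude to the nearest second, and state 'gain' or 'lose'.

lose 2968 s

T ∝ √L, so T'/T = √(0.70470/0.6978) = 1.00493.
In 604800 s of true time the clock registers 604800/1.00493 = 601831.8 s, so it loses 2968 s.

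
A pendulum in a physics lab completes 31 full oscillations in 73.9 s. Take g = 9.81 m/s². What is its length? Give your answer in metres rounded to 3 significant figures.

T = 73.9/31 = 2.384 s.
From T = 2π√(L/g), L = gT²/(4π²) = 9.81 × 2.384²/(4π²) = 1.41 m.

1.41 m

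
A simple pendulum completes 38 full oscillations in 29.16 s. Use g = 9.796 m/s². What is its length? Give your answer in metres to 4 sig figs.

0.1461 m

T = 29.16/38 = 0.76737 s.
From T = 2π√(L/g), L = gT²/(4π²) = 9.796 × 0.76737²/(4π²) = 0.1461 m.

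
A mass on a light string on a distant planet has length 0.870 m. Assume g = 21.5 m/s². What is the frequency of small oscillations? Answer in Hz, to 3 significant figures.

0.791 Hz

T = 2π√(L/g) = 2π√(0.870/21.5) = 1.264 s, so f = 1/T = 0.791 Hz.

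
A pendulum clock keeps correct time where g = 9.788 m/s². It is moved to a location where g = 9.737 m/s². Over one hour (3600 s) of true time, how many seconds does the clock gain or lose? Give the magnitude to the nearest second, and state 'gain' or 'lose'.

The clock's period scales as T ∝ 1/√g, so T'/T = √(9.788/9.737) = 1.00262.
In 3600 s of true time the clock registers 3600/1.00262 = 3590.6 s, so it loses 9 s.

lose 9 s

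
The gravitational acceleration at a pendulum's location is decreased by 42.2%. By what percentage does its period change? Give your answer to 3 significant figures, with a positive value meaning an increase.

T ∝ 1/√g, so T'/T = 1/√(0.5780) = 1.315.
Percentage change in T = (1.315 − 1) × 100% = 31.5%.

31.5%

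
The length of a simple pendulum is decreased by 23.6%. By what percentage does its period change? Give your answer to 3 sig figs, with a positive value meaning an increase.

T ∝ √L, so T'/T = √(0.7640) = 0.8741.
Percentage change in T = (0.8741 − 1) × 100% = -12.6%.

-12.6%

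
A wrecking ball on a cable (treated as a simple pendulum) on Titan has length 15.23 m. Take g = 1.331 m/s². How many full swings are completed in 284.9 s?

13

T = 2π√(L/g) = 2π√(15.23/1.331) = 21.254 s.
Number of complete oscillations = ⌊284.9/21.254⌋ = ⌊13.405⌋ = 13.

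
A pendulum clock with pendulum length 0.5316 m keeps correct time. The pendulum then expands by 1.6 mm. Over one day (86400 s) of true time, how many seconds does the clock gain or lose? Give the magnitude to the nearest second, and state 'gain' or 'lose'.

T ∝ √L, so T'/T = √(0.53320/0.5316) = 1.00150.
In 86400 s of true time the clock registers 86400/1.00150 = 86270.3 s, so it loses 130 s.

lose 130 s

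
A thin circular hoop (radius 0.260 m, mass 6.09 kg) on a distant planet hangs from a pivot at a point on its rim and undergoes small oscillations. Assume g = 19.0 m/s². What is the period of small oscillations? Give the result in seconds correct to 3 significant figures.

I_cm = mr² = 0.4117 kg·m². The pivot is at distance d = 0.260 m from the centre of mass.
By the parallel-axis theorem, I = I_cm + md² = 0.4117 + 0.4117 = 0.8234 kg·m².
T = 2π√(I/(mgd)) = 2π√(0.8234/(6.09 × 19.0 × 0.260)) = 1.04 s.

1.04 s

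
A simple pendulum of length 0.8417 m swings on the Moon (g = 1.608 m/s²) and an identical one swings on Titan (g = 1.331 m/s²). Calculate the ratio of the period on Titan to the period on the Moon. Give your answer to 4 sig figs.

1.099

T ∝ 1/√g, so T₂/T₁ = √(g₁/g₂) = √(1.608/1.331) = 1.099.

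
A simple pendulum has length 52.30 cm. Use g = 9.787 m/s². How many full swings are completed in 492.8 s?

T = 2π√(L/g) = 2π√(0.5230/9.787) = 1.4525 s.
Number of complete oscillations = ⌊492.8/1.4525⌋ = ⌊339.29⌋ = 339.

339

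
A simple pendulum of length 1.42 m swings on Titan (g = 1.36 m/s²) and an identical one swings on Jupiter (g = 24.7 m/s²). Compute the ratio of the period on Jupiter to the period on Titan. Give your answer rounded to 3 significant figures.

T ∝ 1/√g, so T₂/T₁ = √(g₁/g₂) = √(1.36/24.7) = 0.235.

0.235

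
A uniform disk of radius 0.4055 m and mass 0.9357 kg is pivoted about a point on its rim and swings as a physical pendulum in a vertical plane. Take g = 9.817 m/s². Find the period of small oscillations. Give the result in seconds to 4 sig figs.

I_cm = ½mr² = 0.076929 kg·m². The pivot is at distance d = 0.4055 m from the centre of mass.
By the parallel-axis theorem, I = I_cm + md² = 0.076929 + 0.15386 = 0.23079 kg·m².
T = 2π√(I/(mgd)) = 2π√(0.23079/(0.9357 × 9.817 × 0.4055)) = 1.564 s.

1.564 s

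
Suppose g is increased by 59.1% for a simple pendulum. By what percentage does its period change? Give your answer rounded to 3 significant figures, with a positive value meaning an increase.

-20.7%

T ∝ 1/√g, so T'/T = 1/√(1.591) = 0.7928.
Percentage change in T = (0.7928 − 1) × 100% = -20.7%.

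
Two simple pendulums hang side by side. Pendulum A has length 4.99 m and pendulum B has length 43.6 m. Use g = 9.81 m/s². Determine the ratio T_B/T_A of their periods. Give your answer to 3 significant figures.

2.96

T ∝ √L, so T_B/T_A = √(L_B/L_A) = √(43.6/4.99) = 2.96.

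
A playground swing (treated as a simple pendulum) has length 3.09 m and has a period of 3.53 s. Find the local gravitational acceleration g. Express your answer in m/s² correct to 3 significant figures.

9.79 m/s²

From T = 2π√(L/g), g = 4π²L/T² = 4π² × 3.09/3.530² = 9.79 m/s².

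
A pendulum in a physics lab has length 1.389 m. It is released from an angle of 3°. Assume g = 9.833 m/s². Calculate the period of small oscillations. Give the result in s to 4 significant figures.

2.362 s

T = 2π√(L/g) = 2π√(1.389/9.833) = 2π × 0.37584 = 2.362 s.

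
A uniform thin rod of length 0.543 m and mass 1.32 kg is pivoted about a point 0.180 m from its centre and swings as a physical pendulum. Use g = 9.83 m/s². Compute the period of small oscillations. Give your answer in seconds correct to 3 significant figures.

1.13 s

For a physical pendulum T = 2π√(I/(mgd)), with d = 0.1800 m from pivot to centre of mass.
I_cm = mL²/12 = 1.32 × 0.543²/12 = 0.03243 kg·m²; I = I_cm + md² = 0.03243 + 1.32 × 0.1800² = 0.07520 kg·m².
T = 2π√(0.07520/(1.32 × 9.83 × 0.1800)) = 1.13 s.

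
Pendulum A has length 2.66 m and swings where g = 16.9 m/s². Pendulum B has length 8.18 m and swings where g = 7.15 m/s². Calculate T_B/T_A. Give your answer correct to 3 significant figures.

T = 2π√(L/g), so T_B/T_A = √((L_B/g_B)/(L_A/g_A)) = √((8.18/7.15)/(2.66/16.9)) = 2.70.

2.70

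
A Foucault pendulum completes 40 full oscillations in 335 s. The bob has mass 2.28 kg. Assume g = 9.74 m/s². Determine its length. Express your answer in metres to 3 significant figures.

T = 335/40 = 8.375 s.
From T = 2π√(L/g), L = gT²/(4π²) = 9.74 × 8.375²/(4π²) = 17.3 m.

17.3 m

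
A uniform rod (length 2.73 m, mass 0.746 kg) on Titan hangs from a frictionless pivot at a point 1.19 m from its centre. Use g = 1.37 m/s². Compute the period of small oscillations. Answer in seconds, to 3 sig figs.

7.02 s

For a physical pendulum T = 2π√(I/(mgd)), with d = 1.190 m from pivot to centre of mass.
I_cm = mL²/12 = 0.746 × 2.73²/12 = 0.4633 kg·m²; I = I_cm + md² = 0.4633 + 0.746 × 1.190² = 1.520 kg·m².
T = 2π√(1.520/(0.746 × 1.37 × 1.190)) = 7.02 s.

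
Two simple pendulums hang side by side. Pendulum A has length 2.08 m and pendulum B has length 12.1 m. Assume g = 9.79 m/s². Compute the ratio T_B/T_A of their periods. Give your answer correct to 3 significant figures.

T ∝ √L, so T_B/T_A = √(L_B/L_A) = √(12.1/2.08) = 2.41.

2.41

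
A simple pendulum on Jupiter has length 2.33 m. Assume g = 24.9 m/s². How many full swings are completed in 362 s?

T = 2π√(L/g) = 2π√(2.33/24.9) = 1.922 s.
Number of complete oscillations = ⌊362/1.922⌋ = ⌊188.3⌋ = 188.

188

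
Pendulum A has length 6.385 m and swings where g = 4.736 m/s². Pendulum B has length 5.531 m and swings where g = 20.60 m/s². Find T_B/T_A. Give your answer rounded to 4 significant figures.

0.4463

T = 2π√(L/g), so T_B/T_A = √((L_B/g_B)/(L_A/g_A)) = √((5.531/20.60)/(6.385/4.736)) = 0.4463.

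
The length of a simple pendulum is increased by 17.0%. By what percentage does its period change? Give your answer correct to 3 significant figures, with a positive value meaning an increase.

8.17%

T ∝ √L, so T'/T = √(1.170) = 1.082.
Percentage change in T = (1.082 − 1) × 100% = 8.17%.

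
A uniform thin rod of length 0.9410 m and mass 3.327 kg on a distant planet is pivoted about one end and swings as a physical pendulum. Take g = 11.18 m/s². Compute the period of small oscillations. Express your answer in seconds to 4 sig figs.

For a physical pendulum T = 2π√(I/(mgd)), with d = 0.47050 m from pivot to centre of mass.
I_cm = mL²/12 = 3.327 × 0.9410²/12 = 0.24550 kg·m²; I = I_cm + md² = 0.24550 + 3.327 × 0.47050² = 0.98200 kg·m².
T = 2π√(0.98200/(3.327 × 11.18 × 0.47050)) = 1.488 s.

1.488 s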